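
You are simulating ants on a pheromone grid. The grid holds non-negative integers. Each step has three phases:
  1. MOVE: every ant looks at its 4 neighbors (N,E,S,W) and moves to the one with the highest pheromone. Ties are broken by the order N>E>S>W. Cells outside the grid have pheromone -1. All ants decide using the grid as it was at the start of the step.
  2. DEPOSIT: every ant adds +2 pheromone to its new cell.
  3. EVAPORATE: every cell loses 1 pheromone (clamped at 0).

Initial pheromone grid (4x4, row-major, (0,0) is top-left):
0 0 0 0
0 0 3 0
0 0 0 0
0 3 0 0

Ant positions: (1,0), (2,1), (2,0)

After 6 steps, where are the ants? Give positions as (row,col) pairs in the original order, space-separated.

Step 1: ant0:(1,0)->N->(0,0) | ant1:(2,1)->S->(3,1) | ant2:(2,0)->N->(1,0)
  grid max=4 at (3,1)
Step 2: ant0:(0,0)->S->(1,0) | ant1:(3,1)->N->(2,1) | ant2:(1,0)->N->(0,0)
  grid max=3 at (3,1)
Step 3: ant0:(1,0)->N->(0,0) | ant1:(2,1)->S->(3,1) | ant2:(0,0)->S->(1,0)
  grid max=4 at (3,1)
Step 4: ant0:(0,0)->S->(1,0) | ant1:(3,1)->N->(2,1) | ant2:(1,0)->N->(0,0)
  grid max=4 at (0,0)
Step 5: ant0:(1,0)->N->(0,0) | ant1:(2,1)->S->(3,1) | ant2:(0,0)->S->(1,0)
  grid max=5 at (0,0)
Step 6: ant0:(0,0)->S->(1,0) | ant1:(3,1)->N->(2,1) | ant2:(1,0)->N->(0,0)
  grid max=6 at (0,0)

(1,0) (2,1) (0,0)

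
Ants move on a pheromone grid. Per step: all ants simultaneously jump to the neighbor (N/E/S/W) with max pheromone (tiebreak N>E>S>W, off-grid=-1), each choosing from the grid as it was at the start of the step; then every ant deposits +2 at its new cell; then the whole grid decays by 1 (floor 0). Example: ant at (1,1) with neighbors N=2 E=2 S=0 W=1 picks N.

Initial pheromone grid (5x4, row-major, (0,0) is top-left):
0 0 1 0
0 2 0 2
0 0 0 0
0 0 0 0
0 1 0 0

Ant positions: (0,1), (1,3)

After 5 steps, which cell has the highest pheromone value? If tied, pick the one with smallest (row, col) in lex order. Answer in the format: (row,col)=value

Step 1: ant0:(0,1)->S->(1,1) | ant1:(1,3)->N->(0,3)
  grid max=3 at (1,1)
Step 2: ant0:(1,1)->N->(0,1) | ant1:(0,3)->S->(1,3)
  grid max=2 at (1,1)
Step 3: ant0:(0,1)->S->(1,1) | ant1:(1,3)->N->(0,3)
  grid max=3 at (1,1)
Step 4: ant0:(1,1)->N->(0,1) | ant1:(0,3)->S->(1,3)
  grid max=2 at (1,1)
Step 5: ant0:(0,1)->S->(1,1) | ant1:(1,3)->N->(0,3)
  grid max=3 at (1,1)
Final grid:
  0 0 0 1
  0 3 0 1
  0 0 0 0
  0 0 0 0
  0 0 0 0
Max pheromone 3 at (1,1)

Answer: (1,1)=3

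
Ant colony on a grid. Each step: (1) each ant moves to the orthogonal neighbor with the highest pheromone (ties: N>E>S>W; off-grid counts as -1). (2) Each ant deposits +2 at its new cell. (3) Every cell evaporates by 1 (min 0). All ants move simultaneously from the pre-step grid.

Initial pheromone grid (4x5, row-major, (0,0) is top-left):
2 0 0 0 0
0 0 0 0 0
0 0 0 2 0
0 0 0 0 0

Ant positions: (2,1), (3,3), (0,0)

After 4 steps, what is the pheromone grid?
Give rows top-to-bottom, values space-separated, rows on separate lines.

After step 1: ants at (1,1),(2,3),(0,1)
  1 1 0 0 0
  0 1 0 0 0
  0 0 0 3 0
  0 0 0 0 0
After step 2: ants at (0,1),(1,3),(1,1)
  0 2 0 0 0
  0 2 0 1 0
  0 0 0 2 0
  0 0 0 0 0
After step 3: ants at (1,1),(2,3),(0,1)
  0 3 0 0 0
  0 3 0 0 0
  0 0 0 3 0
  0 0 0 0 0
After step 4: ants at (0,1),(1,3),(1,1)
  0 4 0 0 0
  0 4 0 1 0
  0 0 0 2 0
  0 0 0 0 0

0 4 0 0 0
0 4 0 1 0
0 0 0 2 0
0 0 0 0 0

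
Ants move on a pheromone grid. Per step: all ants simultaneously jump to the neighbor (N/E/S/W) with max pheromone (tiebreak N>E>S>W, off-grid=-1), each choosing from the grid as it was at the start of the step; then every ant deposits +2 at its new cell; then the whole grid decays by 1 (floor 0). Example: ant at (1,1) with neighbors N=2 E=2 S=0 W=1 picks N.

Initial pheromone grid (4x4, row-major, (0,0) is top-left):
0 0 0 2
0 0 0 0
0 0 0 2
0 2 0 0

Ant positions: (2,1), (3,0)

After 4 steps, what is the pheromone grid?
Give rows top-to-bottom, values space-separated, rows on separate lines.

After step 1: ants at (3,1),(3,1)
  0 0 0 1
  0 0 0 0
  0 0 0 1
  0 5 0 0
After step 2: ants at (2,1),(2,1)
  0 0 0 0
  0 0 0 0
  0 3 0 0
  0 4 0 0
After step 3: ants at (3,1),(3,1)
  0 0 0 0
  0 0 0 0
  0 2 0 0
  0 7 0 0
After step 4: ants at (2,1),(2,1)
  0 0 0 0
  0 0 0 0
  0 5 0 0
  0 6 0 0

0 0 0 0
0 0 0 0
0 5 0 0
0 6 0 0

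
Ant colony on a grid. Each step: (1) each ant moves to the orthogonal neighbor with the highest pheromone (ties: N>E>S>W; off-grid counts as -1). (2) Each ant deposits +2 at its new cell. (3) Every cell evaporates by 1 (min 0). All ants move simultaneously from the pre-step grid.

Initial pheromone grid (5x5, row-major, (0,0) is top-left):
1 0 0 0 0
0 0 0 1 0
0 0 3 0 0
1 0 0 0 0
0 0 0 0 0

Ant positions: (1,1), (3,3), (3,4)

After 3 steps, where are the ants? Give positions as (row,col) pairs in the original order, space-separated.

Step 1: ant0:(1,1)->N->(0,1) | ant1:(3,3)->N->(2,3) | ant2:(3,4)->N->(2,4)
  grid max=2 at (2,2)
Step 2: ant0:(0,1)->E->(0,2) | ant1:(2,3)->W->(2,2) | ant2:(2,4)->W->(2,3)
  grid max=3 at (2,2)
Step 3: ant0:(0,2)->E->(0,3) | ant1:(2,2)->E->(2,3) | ant2:(2,3)->W->(2,2)
  grid max=4 at (2,2)

(0,3) (2,3) (2,2)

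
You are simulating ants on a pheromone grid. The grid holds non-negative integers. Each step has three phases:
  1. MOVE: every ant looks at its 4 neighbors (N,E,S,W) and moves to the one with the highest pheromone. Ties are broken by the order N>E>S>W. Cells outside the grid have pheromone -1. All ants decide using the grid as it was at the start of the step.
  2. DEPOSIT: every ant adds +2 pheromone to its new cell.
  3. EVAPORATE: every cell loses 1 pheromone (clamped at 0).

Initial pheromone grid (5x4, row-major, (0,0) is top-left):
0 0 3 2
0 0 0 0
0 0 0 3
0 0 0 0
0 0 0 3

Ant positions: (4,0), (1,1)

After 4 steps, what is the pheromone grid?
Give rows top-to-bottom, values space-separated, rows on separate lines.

After step 1: ants at (3,0),(0,1)
  0 1 2 1
  0 0 0 0
  0 0 0 2
  1 0 0 0
  0 0 0 2
After step 2: ants at (2,0),(0,2)
  0 0 3 0
  0 0 0 0
  1 0 0 1
  0 0 0 0
  0 0 0 1
After step 3: ants at (1,0),(0,3)
  0 0 2 1
  1 0 0 0
  0 0 0 0
  0 0 0 0
  0 0 0 0
After step 4: ants at (0,0),(0,2)
  1 0 3 0
  0 0 0 0
  0 0 0 0
  0 0 0 0
  0 0 0 0

1 0 3 0
0 0 0 0
0 0 0 0
0 0 0 0
0 0 0 0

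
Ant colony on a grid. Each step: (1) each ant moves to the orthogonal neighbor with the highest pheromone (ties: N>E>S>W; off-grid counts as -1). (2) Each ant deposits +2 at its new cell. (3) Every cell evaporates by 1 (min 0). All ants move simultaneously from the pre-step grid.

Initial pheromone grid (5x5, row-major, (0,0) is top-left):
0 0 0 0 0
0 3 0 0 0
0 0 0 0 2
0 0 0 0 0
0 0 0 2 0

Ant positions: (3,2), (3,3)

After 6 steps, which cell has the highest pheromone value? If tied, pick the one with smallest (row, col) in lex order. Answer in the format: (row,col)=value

Step 1: ant0:(3,2)->N->(2,2) | ant1:(3,3)->S->(4,3)
  grid max=3 at (4,3)
Step 2: ant0:(2,2)->N->(1,2) | ant1:(4,3)->N->(3,3)
  grid max=2 at (4,3)
Step 3: ant0:(1,2)->W->(1,1) | ant1:(3,3)->S->(4,3)
  grid max=3 at (4,3)
Step 4: ant0:(1,1)->N->(0,1) | ant1:(4,3)->N->(3,3)
  grid max=2 at (4,3)
Step 5: ant0:(0,1)->S->(1,1) | ant1:(3,3)->S->(4,3)
  grid max=3 at (4,3)
Step 6: ant0:(1,1)->N->(0,1) | ant1:(4,3)->N->(3,3)
  grid max=2 at (4,3)
Final grid:
  0 1 0 0 0
  0 1 0 0 0
  0 0 0 0 0
  0 0 0 1 0
  0 0 0 2 0
Max pheromone 2 at (4,3)

Answer: (4,3)=2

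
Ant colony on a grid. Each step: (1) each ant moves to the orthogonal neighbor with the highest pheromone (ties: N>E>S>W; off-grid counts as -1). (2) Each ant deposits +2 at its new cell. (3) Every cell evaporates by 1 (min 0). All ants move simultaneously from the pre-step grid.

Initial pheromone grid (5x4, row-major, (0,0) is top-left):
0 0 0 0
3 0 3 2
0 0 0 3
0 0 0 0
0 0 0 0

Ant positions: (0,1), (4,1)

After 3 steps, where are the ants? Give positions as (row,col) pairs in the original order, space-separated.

Step 1: ant0:(0,1)->E->(0,2) | ant1:(4,1)->N->(3,1)
  grid max=2 at (1,0)
Step 2: ant0:(0,2)->S->(1,2) | ant1:(3,1)->N->(2,1)
  grid max=3 at (1,2)
Step 3: ant0:(1,2)->N->(0,2) | ant1:(2,1)->N->(1,1)
  grid max=2 at (1,2)

(0,2) (1,1)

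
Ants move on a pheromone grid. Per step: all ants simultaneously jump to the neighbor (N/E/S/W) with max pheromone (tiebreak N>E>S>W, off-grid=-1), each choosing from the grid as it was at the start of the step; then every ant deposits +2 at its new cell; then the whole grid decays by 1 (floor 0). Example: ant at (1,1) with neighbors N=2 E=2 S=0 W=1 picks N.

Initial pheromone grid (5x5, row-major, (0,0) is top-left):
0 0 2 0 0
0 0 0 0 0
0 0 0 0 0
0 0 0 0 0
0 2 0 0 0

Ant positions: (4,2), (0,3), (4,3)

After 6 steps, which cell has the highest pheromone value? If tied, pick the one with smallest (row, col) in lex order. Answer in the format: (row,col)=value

Step 1: ant0:(4,2)->W->(4,1) | ant1:(0,3)->W->(0,2) | ant2:(4,3)->N->(3,3)
  grid max=3 at (0,2)
Step 2: ant0:(4,1)->N->(3,1) | ant1:(0,2)->E->(0,3) | ant2:(3,3)->N->(2,3)
  grid max=2 at (0,2)
Step 3: ant0:(3,1)->S->(4,1) | ant1:(0,3)->W->(0,2) | ant2:(2,3)->N->(1,3)
  grid max=3 at (0,2)
Step 4: ant0:(4,1)->N->(3,1) | ant1:(0,2)->E->(0,3) | ant2:(1,3)->N->(0,3)
  grid max=3 at (0,3)
Step 5: ant0:(3,1)->S->(4,1) | ant1:(0,3)->W->(0,2) | ant2:(0,3)->W->(0,2)
  grid max=5 at (0,2)
Step 6: ant0:(4,1)->N->(3,1) | ant1:(0,2)->E->(0,3) | ant2:(0,2)->E->(0,3)
  grid max=5 at (0,3)
Final grid:
  0 0 4 5 0
  0 0 0 0 0
  0 0 0 0 0
  0 1 0 0 0
  0 2 0 0 0
Max pheromone 5 at (0,3)

Answer: (0,3)=5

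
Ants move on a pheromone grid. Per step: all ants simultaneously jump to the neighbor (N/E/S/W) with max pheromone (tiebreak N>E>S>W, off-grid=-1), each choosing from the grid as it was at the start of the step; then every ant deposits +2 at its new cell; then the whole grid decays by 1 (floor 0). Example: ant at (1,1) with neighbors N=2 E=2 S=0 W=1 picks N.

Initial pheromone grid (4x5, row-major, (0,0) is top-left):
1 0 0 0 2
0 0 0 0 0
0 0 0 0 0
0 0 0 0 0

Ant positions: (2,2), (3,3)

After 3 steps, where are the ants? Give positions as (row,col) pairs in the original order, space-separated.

Step 1: ant0:(2,2)->N->(1,2) | ant1:(3,3)->N->(2,3)
  grid max=1 at (0,4)
Step 2: ant0:(1,2)->N->(0,2) | ant1:(2,3)->N->(1,3)
  grid max=1 at (0,2)
Step 3: ant0:(0,2)->E->(0,3) | ant1:(1,3)->N->(0,3)
  grid max=3 at (0,3)

(0,3) (0,3)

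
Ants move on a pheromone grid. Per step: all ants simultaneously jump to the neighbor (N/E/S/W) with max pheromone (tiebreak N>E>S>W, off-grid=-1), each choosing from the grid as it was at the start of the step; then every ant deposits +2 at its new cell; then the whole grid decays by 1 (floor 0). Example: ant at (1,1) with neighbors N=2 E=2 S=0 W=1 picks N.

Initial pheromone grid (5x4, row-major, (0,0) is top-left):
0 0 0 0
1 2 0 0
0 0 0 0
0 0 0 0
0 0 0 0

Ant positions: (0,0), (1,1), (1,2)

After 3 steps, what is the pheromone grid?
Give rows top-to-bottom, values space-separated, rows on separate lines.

After step 1: ants at (1,0),(1,0),(1,1)
  0 0 0 0
  4 3 0 0
  0 0 0 0
  0 0 0 0
  0 0 0 0
After step 2: ants at (1,1),(1,1),(1,0)
  0 0 0 0
  5 6 0 0
  0 0 0 0
  0 0 0 0
  0 0 0 0
After step 3: ants at (1,0),(1,0),(1,1)
  0 0 0 0
  8 7 0 0
  0 0 0 0
  0 0 0 0
  0 0 0 0

0 0 0 0
8 7 0 0
0 0 0 0
0 0 0 0
0 0 0 0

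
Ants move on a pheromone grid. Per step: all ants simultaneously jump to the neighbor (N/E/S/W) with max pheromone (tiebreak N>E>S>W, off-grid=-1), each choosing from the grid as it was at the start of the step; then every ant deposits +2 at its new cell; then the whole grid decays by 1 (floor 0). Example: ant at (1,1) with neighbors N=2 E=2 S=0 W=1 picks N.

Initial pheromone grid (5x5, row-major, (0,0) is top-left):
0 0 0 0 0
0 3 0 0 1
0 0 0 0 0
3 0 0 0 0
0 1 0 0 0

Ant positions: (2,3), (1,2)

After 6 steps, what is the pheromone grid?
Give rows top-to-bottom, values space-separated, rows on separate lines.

After step 1: ants at (1,3),(1,1)
  0 0 0 0 0
  0 4 0 1 0
  0 0 0 0 0
  2 0 0 0 0
  0 0 0 0 0
After step 2: ants at (0,3),(0,1)
  0 1 0 1 0
  0 3 0 0 0
  0 0 0 0 0
  1 0 0 0 0
  0 0 0 0 0
After step 3: ants at (0,4),(1,1)
  0 0 0 0 1
  0 4 0 0 0
  0 0 0 0 0
  0 0 0 0 0
  0 0 0 0 0
After step 4: ants at (1,4),(0,1)
  0 1 0 0 0
  0 3 0 0 1
  0 0 0 0 0
  0 0 0 0 0
  0 0 0 0 0
After step 5: ants at (0,4),(1,1)
  0 0 0 0 1
  0 4 0 0 0
  0 0 0 0 0
  0 0 0 0 0
  0 0 0 0 0
After step 6: ants at (1,4),(0,1)
  0 1 0 0 0
  0 3 0 0 1
  0 0 0 0 0
  0 0 0 0 0
  0 0 0 0 0

0 1 0 0 0
0 3 0 0 1
0 0 0 0 0
0 0 0 0 0
0 0 0 0 0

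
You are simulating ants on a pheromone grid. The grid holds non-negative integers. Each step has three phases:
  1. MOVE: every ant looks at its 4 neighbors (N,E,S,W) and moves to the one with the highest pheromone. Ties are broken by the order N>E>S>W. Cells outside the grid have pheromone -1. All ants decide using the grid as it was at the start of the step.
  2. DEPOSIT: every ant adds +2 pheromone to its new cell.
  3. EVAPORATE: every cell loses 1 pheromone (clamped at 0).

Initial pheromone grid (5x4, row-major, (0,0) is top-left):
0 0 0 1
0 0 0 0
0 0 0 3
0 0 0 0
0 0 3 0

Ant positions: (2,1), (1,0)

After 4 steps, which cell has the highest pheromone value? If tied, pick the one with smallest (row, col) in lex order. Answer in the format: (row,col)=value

Step 1: ant0:(2,1)->N->(1,1) | ant1:(1,0)->N->(0,0)
  grid max=2 at (2,3)
Step 2: ant0:(1,1)->N->(0,1) | ant1:(0,0)->E->(0,1)
  grid max=3 at (0,1)
Step 3: ant0:(0,1)->E->(0,2) | ant1:(0,1)->E->(0,2)
  grid max=3 at (0,2)
Step 4: ant0:(0,2)->W->(0,1) | ant1:(0,2)->W->(0,1)
  grid max=5 at (0,1)
Final grid:
  0 5 2 0
  0 0 0 0
  0 0 0 0
  0 0 0 0
  0 0 0 0
Max pheromone 5 at (0,1)

Answer: (0,1)=5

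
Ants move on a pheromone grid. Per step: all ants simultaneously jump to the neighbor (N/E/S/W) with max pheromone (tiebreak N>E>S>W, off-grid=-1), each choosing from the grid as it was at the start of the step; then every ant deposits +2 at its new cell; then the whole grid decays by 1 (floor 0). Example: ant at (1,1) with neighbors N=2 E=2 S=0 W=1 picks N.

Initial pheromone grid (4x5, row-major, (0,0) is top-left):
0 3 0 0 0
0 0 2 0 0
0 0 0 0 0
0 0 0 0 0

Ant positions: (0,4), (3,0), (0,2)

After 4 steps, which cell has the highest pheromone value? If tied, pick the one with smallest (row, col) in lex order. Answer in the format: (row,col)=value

Step 1: ant0:(0,4)->S->(1,4) | ant1:(3,0)->N->(2,0) | ant2:(0,2)->W->(0,1)
  grid max=4 at (0,1)
Step 2: ant0:(1,4)->N->(0,4) | ant1:(2,0)->N->(1,0) | ant2:(0,1)->E->(0,2)
  grid max=3 at (0,1)
Step 3: ant0:(0,4)->S->(1,4) | ant1:(1,0)->N->(0,0) | ant2:(0,2)->W->(0,1)
  grid max=4 at (0,1)
Step 4: ant0:(1,4)->N->(0,4) | ant1:(0,0)->E->(0,1) | ant2:(0,1)->W->(0,0)
  grid max=5 at (0,1)
Final grid:
  2 5 0 0 1
  0 0 0 0 0
  0 0 0 0 0
  0 0 0 0 0
Max pheromone 5 at (0,1)

Answer: (0,1)=5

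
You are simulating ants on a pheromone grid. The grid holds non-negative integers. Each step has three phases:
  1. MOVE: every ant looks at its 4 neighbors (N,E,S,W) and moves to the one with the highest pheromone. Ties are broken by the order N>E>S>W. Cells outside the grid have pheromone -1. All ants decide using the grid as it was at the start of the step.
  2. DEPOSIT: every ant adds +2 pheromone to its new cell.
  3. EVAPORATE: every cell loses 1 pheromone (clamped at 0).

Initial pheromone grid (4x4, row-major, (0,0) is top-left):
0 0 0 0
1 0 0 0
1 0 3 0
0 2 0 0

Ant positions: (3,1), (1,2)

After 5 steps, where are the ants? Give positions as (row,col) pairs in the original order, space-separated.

Step 1: ant0:(3,1)->N->(2,1) | ant1:(1,2)->S->(2,2)
  grid max=4 at (2,2)
Step 2: ant0:(2,1)->E->(2,2) | ant1:(2,2)->W->(2,1)
  grid max=5 at (2,2)
Step 3: ant0:(2,2)->W->(2,1) | ant1:(2,1)->E->(2,2)
  grid max=6 at (2,2)
Step 4: ant0:(2,1)->E->(2,2) | ant1:(2,2)->W->(2,1)
  grid max=7 at (2,2)
Step 5: ant0:(2,2)->W->(2,1) | ant1:(2,1)->E->(2,2)
  grid max=8 at (2,2)

(2,1) (2,2)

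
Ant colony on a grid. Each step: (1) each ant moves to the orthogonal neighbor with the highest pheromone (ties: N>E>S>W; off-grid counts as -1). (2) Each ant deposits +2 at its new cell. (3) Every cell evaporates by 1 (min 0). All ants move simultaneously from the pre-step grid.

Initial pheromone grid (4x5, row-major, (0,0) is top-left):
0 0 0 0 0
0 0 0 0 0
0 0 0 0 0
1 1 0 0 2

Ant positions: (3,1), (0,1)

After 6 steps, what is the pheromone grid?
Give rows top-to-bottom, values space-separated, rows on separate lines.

After step 1: ants at (3,0),(0,2)
  0 0 1 0 0
  0 0 0 0 0
  0 0 0 0 0
  2 0 0 0 1
After step 2: ants at (2,0),(0,3)
  0 0 0 1 0
  0 0 0 0 0
  1 0 0 0 0
  1 0 0 0 0
After step 3: ants at (3,0),(0,4)
  0 0 0 0 1
  0 0 0 0 0
  0 0 0 0 0
  2 0 0 0 0
After step 4: ants at (2,0),(1,4)
  0 0 0 0 0
  0 0 0 0 1
  1 0 0 0 0
  1 0 0 0 0
After step 5: ants at (3,0),(0,4)
  0 0 0 0 1
  0 0 0 0 0
  0 0 0 0 0
  2 0 0 0 0
After step 6: ants at (2,0),(1,4)
  0 0 0 0 0
  0 0 0 0 1
  1 0 0 0 0
  1 0 0 0 0

0 0 0 0 0
0 0 0 0 1
1 0 0 0 0
1 0 0 0 0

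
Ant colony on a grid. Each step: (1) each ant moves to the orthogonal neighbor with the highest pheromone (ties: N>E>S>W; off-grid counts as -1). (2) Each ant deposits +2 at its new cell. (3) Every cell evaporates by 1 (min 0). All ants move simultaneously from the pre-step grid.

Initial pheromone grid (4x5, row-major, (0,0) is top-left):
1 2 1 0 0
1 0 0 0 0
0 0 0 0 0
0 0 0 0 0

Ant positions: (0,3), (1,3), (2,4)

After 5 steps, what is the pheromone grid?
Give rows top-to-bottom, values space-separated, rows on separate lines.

After step 1: ants at (0,2),(0,3),(1,4)
  0 1 2 1 0
  0 0 0 0 1
  0 0 0 0 0
  0 0 0 0 0
After step 2: ants at (0,3),(0,2),(0,4)
  0 0 3 2 1
  0 0 0 0 0
  0 0 0 0 0
  0 0 0 0 0
After step 3: ants at (0,2),(0,3),(0,3)
  0 0 4 5 0
  0 0 0 0 0
  0 0 0 0 0
  0 0 0 0 0
After step 4: ants at (0,3),(0,2),(0,2)
  0 0 7 6 0
  0 0 0 0 0
  0 0 0 0 0
  0 0 0 0 0
After step 5: ants at (0,2),(0,3),(0,3)
  0 0 8 9 0
  0 0 0 0 0
  0 0 0 0 0
  0 0 0 0 0

0 0 8 9 0
0 0 0 0 0
0 0 0 0 0
0 0 0 0 0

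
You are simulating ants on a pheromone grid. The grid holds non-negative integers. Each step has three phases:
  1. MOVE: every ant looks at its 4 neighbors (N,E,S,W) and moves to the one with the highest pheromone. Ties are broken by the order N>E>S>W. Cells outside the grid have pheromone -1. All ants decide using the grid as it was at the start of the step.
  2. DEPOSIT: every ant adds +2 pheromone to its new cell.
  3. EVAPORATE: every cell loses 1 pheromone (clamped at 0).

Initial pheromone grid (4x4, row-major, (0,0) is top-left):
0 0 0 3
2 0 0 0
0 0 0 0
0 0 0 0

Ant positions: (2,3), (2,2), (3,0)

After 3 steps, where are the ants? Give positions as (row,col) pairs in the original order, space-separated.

Step 1: ant0:(2,3)->N->(1,3) | ant1:(2,2)->N->(1,2) | ant2:(3,0)->N->(2,0)
  grid max=2 at (0,3)
Step 2: ant0:(1,3)->N->(0,3) | ant1:(1,2)->E->(1,3) | ant2:(2,0)->N->(1,0)
  grid max=3 at (0,3)
Step 3: ant0:(0,3)->S->(1,3) | ant1:(1,3)->N->(0,3) | ant2:(1,0)->N->(0,0)
  grid max=4 at (0,3)

(1,3) (0,3) (0,0)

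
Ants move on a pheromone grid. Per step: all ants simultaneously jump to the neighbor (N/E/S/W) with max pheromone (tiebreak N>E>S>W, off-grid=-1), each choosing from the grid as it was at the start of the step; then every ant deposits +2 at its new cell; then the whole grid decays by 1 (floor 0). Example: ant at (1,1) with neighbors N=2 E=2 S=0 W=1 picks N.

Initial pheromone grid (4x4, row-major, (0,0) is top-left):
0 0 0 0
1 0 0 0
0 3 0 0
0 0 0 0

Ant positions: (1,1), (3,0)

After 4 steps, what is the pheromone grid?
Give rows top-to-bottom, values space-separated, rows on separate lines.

After step 1: ants at (2,1),(2,0)
  0 0 0 0
  0 0 0 0
  1 4 0 0
  0 0 0 0
After step 2: ants at (2,0),(2,1)
  0 0 0 0
  0 0 0 0
  2 5 0 0
  0 0 0 0
After step 3: ants at (2,1),(2,0)
  0 0 0 0
  0 0 0 0
  3 6 0 0
  0 0 0 0
After step 4: ants at (2,0),(2,1)
  0 0 0 0
  0 0 0 0
  4 7 0 0
  0 0 0 0

0 0 0 0
0 0 0 0
4 7 0 0
0 0 0 0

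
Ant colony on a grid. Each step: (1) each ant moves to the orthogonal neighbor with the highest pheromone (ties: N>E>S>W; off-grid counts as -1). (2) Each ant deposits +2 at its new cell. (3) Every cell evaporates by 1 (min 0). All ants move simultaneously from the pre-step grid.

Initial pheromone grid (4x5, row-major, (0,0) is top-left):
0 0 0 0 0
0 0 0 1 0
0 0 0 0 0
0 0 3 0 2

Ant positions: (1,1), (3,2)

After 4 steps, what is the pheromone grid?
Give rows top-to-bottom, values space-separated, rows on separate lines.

After step 1: ants at (0,1),(2,2)
  0 1 0 0 0
  0 0 0 0 0
  0 0 1 0 0
  0 0 2 0 1
After step 2: ants at (0,2),(3,2)
  0 0 1 0 0
  0 0 0 0 0
  0 0 0 0 0
  0 0 3 0 0
After step 3: ants at (0,3),(2,2)
  0 0 0 1 0
  0 0 0 0 0
  0 0 1 0 0
  0 0 2 0 0
After step 4: ants at (0,4),(3,2)
  0 0 0 0 1
  0 0 0 0 0
  0 0 0 0 0
  0 0 3 0 0

0 0 0 0 1
0 0 0 0 0
0 0 0 0 0
0 0 3 0 0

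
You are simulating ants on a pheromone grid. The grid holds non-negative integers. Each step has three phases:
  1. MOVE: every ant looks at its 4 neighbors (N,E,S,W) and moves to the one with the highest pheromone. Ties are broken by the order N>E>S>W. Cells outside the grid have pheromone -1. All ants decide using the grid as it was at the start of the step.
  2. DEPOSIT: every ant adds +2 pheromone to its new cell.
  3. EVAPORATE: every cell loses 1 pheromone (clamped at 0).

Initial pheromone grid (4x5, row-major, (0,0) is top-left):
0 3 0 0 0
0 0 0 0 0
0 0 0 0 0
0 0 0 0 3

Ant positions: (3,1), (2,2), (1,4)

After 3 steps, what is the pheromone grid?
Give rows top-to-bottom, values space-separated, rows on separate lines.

After step 1: ants at (2,1),(1,2),(0,4)
  0 2 0 0 1
  0 0 1 0 0
  0 1 0 0 0
  0 0 0 0 2
After step 2: ants at (1,1),(0,2),(1,4)
  0 1 1 0 0
  0 1 0 0 1
  0 0 0 0 0
  0 0 0 0 1
After step 3: ants at (0,1),(0,1),(0,4)
  0 4 0 0 1
  0 0 0 0 0
  0 0 0 0 0
  0 0 0 0 0

0 4 0 0 1
0 0 0 0 0
0 0 0 0 0
0 0 0 0 0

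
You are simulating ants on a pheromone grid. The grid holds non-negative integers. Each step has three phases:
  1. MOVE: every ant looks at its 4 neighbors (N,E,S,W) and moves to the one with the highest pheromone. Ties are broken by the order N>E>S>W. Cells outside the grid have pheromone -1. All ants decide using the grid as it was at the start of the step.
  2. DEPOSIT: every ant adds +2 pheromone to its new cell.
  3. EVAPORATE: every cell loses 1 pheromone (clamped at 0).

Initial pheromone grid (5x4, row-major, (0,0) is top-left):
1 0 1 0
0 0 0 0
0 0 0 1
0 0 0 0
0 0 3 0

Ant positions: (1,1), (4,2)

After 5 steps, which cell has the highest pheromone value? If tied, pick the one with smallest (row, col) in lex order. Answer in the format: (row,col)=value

Answer: (4,2)=2

Derivation:
Step 1: ant0:(1,1)->N->(0,1) | ant1:(4,2)->N->(3,2)
  grid max=2 at (4,2)
Step 2: ant0:(0,1)->E->(0,2) | ant1:(3,2)->S->(4,2)
  grid max=3 at (4,2)
Step 3: ant0:(0,2)->E->(0,3) | ant1:(4,2)->N->(3,2)
  grid max=2 at (4,2)
Step 4: ant0:(0,3)->S->(1,3) | ant1:(3,2)->S->(4,2)
  grid max=3 at (4,2)
Step 5: ant0:(1,3)->N->(0,3) | ant1:(4,2)->N->(3,2)
  grid max=2 at (4,2)
Final grid:
  0 0 0 1
  0 0 0 0
  0 0 0 0
  0 0 1 0
  0 0 2 0
Max pheromone 2 at (4,2)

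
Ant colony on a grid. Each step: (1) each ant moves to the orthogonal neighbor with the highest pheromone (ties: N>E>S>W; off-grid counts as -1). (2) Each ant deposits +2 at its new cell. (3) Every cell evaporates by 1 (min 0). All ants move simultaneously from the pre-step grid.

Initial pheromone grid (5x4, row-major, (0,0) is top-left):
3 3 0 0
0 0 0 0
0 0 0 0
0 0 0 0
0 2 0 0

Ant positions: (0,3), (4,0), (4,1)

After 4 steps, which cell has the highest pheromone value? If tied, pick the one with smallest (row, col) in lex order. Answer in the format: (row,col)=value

Step 1: ant0:(0,3)->S->(1,3) | ant1:(4,0)->E->(4,1) | ant2:(4,1)->N->(3,1)
  grid max=3 at (4,1)
Step 2: ant0:(1,3)->N->(0,3) | ant1:(4,1)->N->(3,1) | ant2:(3,1)->S->(4,1)
  grid max=4 at (4,1)
Step 3: ant0:(0,3)->S->(1,3) | ant1:(3,1)->S->(4,1) | ant2:(4,1)->N->(3,1)
  grid max=5 at (4,1)
Step 4: ant0:(1,3)->N->(0,3) | ant1:(4,1)->N->(3,1) | ant2:(3,1)->S->(4,1)
  grid max=6 at (4,1)
Final grid:
  0 0 0 1
  0 0 0 0
  0 0 0 0
  0 4 0 0
  0 6 0 0
Max pheromone 6 at (4,1)

Answer: (4,1)=6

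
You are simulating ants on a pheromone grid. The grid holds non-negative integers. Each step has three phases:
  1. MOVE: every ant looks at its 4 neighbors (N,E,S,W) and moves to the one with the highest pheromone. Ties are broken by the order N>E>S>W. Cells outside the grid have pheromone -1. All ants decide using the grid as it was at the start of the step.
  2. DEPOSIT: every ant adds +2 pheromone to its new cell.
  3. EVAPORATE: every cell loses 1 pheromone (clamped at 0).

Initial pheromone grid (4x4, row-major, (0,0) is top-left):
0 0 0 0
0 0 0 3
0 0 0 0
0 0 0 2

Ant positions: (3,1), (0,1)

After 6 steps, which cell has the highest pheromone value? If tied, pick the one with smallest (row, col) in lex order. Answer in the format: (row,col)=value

Step 1: ant0:(3,1)->N->(2,1) | ant1:(0,1)->E->(0,2)
  grid max=2 at (1,3)
Step 2: ant0:(2,1)->N->(1,1) | ant1:(0,2)->E->(0,3)
  grid max=1 at (0,3)
Step 3: ant0:(1,1)->N->(0,1) | ant1:(0,3)->S->(1,3)
  grid max=2 at (1,3)
Step 4: ant0:(0,1)->E->(0,2) | ant1:(1,3)->N->(0,3)
  grid max=1 at (0,2)
Step 5: ant0:(0,2)->E->(0,3) | ant1:(0,3)->S->(1,3)
  grid max=2 at (0,3)
Step 6: ant0:(0,3)->S->(1,3) | ant1:(1,3)->N->(0,3)
  grid max=3 at (0,3)
Final grid:
  0 0 0 3
  0 0 0 3
  0 0 0 0
  0 0 0 0
Max pheromone 3 at (0,3)

Answer: (0,3)=3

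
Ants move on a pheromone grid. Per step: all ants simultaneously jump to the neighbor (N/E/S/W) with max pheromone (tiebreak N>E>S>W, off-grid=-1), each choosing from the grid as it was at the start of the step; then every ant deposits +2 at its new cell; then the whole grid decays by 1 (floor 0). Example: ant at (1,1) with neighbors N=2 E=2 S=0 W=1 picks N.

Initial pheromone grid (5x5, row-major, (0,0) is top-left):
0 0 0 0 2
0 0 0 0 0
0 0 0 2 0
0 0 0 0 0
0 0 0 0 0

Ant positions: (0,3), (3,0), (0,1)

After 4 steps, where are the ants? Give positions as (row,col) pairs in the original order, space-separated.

Step 1: ant0:(0,3)->E->(0,4) | ant1:(3,0)->N->(2,0) | ant2:(0,1)->E->(0,2)
  grid max=3 at (0,4)
Step 2: ant0:(0,4)->S->(1,4) | ant1:(2,0)->N->(1,0) | ant2:(0,2)->E->(0,3)
  grid max=2 at (0,4)
Step 3: ant0:(1,4)->N->(0,4) | ant1:(1,0)->N->(0,0) | ant2:(0,3)->E->(0,4)
  grid max=5 at (0,4)
Step 4: ant0:(0,4)->S->(1,4) | ant1:(0,0)->E->(0,1) | ant2:(0,4)->S->(1,4)
  grid max=4 at (0,4)

(1,4) (0,1) (1,4)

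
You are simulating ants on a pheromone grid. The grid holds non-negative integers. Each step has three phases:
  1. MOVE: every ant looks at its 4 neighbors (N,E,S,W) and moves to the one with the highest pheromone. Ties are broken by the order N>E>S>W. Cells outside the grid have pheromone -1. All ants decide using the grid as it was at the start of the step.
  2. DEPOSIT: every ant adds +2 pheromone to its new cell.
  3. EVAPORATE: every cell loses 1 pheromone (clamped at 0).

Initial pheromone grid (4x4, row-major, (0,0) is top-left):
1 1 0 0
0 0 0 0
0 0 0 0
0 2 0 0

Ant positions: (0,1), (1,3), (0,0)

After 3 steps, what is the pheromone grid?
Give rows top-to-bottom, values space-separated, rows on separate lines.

After step 1: ants at (0,0),(0,3),(0,1)
  2 2 0 1
  0 0 0 0
  0 0 0 0
  0 1 0 0
After step 2: ants at (0,1),(1,3),(0,0)
  3 3 0 0
  0 0 0 1
  0 0 0 0
  0 0 0 0
After step 3: ants at (0,0),(0,3),(0,1)
  4 4 0 1
  0 0 0 0
  0 0 0 0
  0 0 0 0

4 4 0 1
0 0 0 0
0 0 0 0
0 0 0 0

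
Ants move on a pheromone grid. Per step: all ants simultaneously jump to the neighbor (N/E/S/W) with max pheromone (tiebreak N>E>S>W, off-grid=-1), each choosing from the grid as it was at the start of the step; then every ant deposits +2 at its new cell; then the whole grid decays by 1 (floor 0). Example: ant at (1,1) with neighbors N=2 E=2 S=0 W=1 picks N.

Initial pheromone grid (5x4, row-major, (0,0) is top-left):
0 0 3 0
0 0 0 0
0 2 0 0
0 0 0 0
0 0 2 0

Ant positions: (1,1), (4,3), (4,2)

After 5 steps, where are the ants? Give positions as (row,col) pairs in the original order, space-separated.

Step 1: ant0:(1,1)->S->(2,1) | ant1:(4,3)->W->(4,2) | ant2:(4,2)->N->(3,2)
  grid max=3 at (2,1)
Step 2: ant0:(2,1)->N->(1,1) | ant1:(4,2)->N->(3,2) | ant2:(3,2)->S->(4,2)
  grid max=4 at (4,2)
Step 3: ant0:(1,1)->S->(2,1) | ant1:(3,2)->S->(4,2) | ant2:(4,2)->N->(3,2)
  grid max=5 at (4,2)
Step 4: ant0:(2,1)->N->(1,1) | ant1:(4,2)->N->(3,2) | ant2:(3,2)->S->(4,2)
  grid max=6 at (4,2)
Step 5: ant0:(1,1)->S->(2,1) | ant1:(3,2)->S->(4,2) | ant2:(4,2)->N->(3,2)
  grid max=7 at (4,2)

(2,1) (4,2) (3,2)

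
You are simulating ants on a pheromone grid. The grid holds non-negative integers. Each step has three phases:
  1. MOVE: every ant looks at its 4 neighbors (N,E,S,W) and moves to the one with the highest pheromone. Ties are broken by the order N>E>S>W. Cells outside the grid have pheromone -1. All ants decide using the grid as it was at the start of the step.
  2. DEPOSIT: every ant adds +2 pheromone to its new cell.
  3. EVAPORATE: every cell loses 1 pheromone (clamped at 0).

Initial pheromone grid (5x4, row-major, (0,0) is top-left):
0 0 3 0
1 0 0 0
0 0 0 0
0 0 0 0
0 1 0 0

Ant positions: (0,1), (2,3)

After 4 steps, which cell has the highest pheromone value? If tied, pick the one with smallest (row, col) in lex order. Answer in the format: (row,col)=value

Answer: (0,2)=5

Derivation:
Step 1: ant0:(0,1)->E->(0,2) | ant1:(2,3)->N->(1,3)
  grid max=4 at (0,2)
Step 2: ant0:(0,2)->E->(0,3) | ant1:(1,3)->N->(0,3)
  grid max=3 at (0,2)
Step 3: ant0:(0,3)->W->(0,2) | ant1:(0,3)->W->(0,2)
  grid max=6 at (0,2)
Step 4: ant0:(0,2)->E->(0,3) | ant1:(0,2)->E->(0,3)
  grid max=5 at (0,2)
Final grid:
  0 0 5 5
  0 0 0 0
  0 0 0 0
  0 0 0 0
  0 0 0 0
Max pheromone 5 at (0,2)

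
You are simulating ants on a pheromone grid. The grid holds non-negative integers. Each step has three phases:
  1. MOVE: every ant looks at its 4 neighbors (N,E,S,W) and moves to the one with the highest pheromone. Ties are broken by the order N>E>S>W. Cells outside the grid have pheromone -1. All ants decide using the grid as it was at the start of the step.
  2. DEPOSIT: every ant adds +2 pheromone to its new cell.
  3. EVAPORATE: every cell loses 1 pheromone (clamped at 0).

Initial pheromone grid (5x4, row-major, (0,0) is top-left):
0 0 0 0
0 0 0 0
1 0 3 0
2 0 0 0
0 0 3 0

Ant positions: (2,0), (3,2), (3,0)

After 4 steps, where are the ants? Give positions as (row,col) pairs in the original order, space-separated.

Step 1: ant0:(2,0)->S->(3,0) | ant1:(3,2)->N->(2,2) | ant2:(3,0)->N->(2,0)
  grid max=4 at (2,2)
Step 2: ant0:(3,0)->N->(2,0) | ant1:(2,2)->N->(1,2) | ant2:(2,0)->S->(3,0)
  grid max=4 at (3,0)
Step 3: ant0:(2,0)->S->(3,0) | ant1:(1,2)->S->(2,2) | ant2:(3,0)->N->(2,0)
  grid max=5 at (3,0)
Step 4: ant0:(3,0)->N->(2,0) | ant1:(2,2)->N->(1,2) | ant2:(2,0)->S->(3,0)
  grid max=6 at (3,0)

(2,0) (1,2) (3,0)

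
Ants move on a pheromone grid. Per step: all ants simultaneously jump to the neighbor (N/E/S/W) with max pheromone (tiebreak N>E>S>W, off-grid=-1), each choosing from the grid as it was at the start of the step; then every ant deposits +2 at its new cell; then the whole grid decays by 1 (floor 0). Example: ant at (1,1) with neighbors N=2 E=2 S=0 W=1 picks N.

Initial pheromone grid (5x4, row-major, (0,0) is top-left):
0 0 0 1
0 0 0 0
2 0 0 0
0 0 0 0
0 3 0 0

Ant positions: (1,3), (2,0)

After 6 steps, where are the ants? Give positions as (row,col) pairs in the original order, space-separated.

Step 1: ant0:(1,3)->N->(0,3) | ant1:(2,0)->N->(1,0)
  grid max=2 at (0,3)
Step 2: ant0:(0,3)->S->(1,3) | ant1:(1,0)->S->(2,0)
  grid max=2 at (2,0)
Step 3: ant0:(1,3)->N->(0,3) | ant1:(2,0)->N->(1,0)
  grid max=2 at (0,3)
Step 4: ant0:(0,3)->S->(1,3) | ant1:(1,0)->S->(2,0)
  grid max=2 at (2,0)
Step 5: ant0:(1,3)->N->(0,3) | ant1:(2,0)->N->(1,0)
  grid max=2 at (0,3)
Step 6: ant0:(0,3)->S->(1,3) | ant1:(1,0)->S->(2,0)
  grid max=2 at (2,0)

(1,3) (2,0)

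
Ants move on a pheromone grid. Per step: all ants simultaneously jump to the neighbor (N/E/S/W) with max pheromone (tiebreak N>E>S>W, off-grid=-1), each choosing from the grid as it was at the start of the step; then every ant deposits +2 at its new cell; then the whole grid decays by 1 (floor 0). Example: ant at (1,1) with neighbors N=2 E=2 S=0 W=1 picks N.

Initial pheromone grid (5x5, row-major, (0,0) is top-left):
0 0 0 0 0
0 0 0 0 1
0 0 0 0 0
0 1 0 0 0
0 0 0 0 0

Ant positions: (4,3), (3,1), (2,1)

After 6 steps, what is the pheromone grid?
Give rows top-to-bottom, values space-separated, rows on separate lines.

After step 1: ants at (3,3),(2,1),(3,1)
  0 0 0 0 0
  0 0 0 0 0
  0 1 0 0 0
  0 2 0 1 0
  0 0 0 0 0
After step 2: ants at (2,3),(3,1),(2,1)
  0 0 0 0 0
  0 0 0 0 0
  0 2 0 1 0
  0 3 0 0 0
  0 0 0 0 0
After step 3: ants at (1,3),(2,1),(3,1)
  0 0 0 0 0
  0 0 0 1 0
  0 3 0 0 0
  0 4 0 0 0
  0 0 0 0 0
After step 4: ants at (0,3),(3,1),(2,1)
  0 0 0 1 0
  0 0 0 0 0
  0 4 0 0 0
  0 5 0 0 0
  0 0 0 0 0
After step 5: ants at (0,4),(2,1),(3,1)
  0 0 0 0 1
  0 0 0 0 0
  0 5 0 0 0
  0 6 0 0 0
  0 0 0 0 0
After step 6: ants at (1,4),(3,1),(2,1)
  0 0 0 0 0
  0 0 0 0 1
  0 6 0 0 0
  0 7 0 0 0
  0 0 0 0 0

0 0 0 0 0
0 0 0 0 1
0 6 0 0 0
0 7 0 0 0
0 0 0 0 0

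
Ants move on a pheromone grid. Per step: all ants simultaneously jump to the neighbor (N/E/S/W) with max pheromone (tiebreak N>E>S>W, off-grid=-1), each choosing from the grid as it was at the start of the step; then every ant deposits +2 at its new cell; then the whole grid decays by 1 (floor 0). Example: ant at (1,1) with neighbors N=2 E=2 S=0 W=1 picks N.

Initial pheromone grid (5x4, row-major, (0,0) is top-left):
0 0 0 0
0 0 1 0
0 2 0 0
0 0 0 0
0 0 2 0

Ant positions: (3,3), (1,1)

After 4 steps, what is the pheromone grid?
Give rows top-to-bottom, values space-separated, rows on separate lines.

After step 1: ants at (2,3),(2,1)
  0 0 0 0
  0 0 0 0
  0 3 0 1
  0 0 0 0
  0 0 1 0
After step 2: ants at (1,3),(1,1)
  0 0 0 0
  0 1 0 1
  0 2 0 0
  0 0 0 0
  0 0 0 0
After step 3: ants at (0,3),(2,1)
  0 0 0 1
  0 0 0 0
  0 3 0 0
  0 0 0 0
  0 0 0 0
After step 4: ants at (1,3),(1,1)
  0 0 0 0
  0 1 0 1
  0 2 0 0
  0 0 0 0
  0 0 0 0

0 0 0 0
0 1 0 1
0 2 0 0
0 0 0 0
0 0 0 0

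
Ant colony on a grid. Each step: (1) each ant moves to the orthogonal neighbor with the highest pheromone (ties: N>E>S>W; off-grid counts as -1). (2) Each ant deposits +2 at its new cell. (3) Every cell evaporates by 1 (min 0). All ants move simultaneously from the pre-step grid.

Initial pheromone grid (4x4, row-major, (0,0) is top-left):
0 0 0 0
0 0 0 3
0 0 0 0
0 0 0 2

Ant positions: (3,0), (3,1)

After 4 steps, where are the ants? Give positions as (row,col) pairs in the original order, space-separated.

Step 1: ant0:(3,0)->N->(2,0) | ant1:(3,1)->N->(2,1)
  grid max=2 at (1,3)
Step 2: ant0:(2,0)->E->(2,1) | ant1:(2,1)->W->(2,0)
  grid max=2 at (2,0)
Step 3: ant0:(2,1)->W->(2,0) | ant1:(2,0)->E->(2,1)
  grid max=3 at (2,0)
Step 4: ant0:(2,0)->E->(2,1) | ant1:(2,1)->W->(2,0)
  grid max=4 at (2,0)

(2,1) (2,0)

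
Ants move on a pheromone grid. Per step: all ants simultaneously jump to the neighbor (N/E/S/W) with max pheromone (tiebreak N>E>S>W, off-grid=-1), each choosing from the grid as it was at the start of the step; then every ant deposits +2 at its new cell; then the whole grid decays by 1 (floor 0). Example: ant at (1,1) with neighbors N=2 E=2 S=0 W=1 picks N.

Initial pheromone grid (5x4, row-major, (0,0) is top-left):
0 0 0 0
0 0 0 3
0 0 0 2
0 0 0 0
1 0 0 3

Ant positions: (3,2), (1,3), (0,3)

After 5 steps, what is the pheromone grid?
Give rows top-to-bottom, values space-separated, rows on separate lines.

After step 1: ants at (2,2),(2,3),(1,3)
  0 0 0 0
  0 0 0 4
  0 0 1 3
  0 0 0 0
  0 0 0 2
After step 2: ants at (2,3),(1,3),(2,3)
  0 0 0 0
  0 0 0 5
  0 0 0 6
  0 0 0 0
  0 0 0 1
After step 3: ants at (1,3),(2,3),(1,3)
  0 0 0 0
  0 0 0 8
  0 0 0 7
  0 0 0 0
  0 0 0 0
After step 4: ants at (2,3),(1,3),(2,3)
  0 0 0 0
  0 0 0 9
  0 0 0 10
  0 0 0 0
  0 0 0 0
After step 5: ants at (1,3),(2,3),(1,3)
  0 0 0 0
  0 0 0 12
  0 0 0 11
  0 0 0 0
  0 0 0 0

0 0 0 0
0 0 0 12
0 0 0 11
0 0 0 0
0 0 0 0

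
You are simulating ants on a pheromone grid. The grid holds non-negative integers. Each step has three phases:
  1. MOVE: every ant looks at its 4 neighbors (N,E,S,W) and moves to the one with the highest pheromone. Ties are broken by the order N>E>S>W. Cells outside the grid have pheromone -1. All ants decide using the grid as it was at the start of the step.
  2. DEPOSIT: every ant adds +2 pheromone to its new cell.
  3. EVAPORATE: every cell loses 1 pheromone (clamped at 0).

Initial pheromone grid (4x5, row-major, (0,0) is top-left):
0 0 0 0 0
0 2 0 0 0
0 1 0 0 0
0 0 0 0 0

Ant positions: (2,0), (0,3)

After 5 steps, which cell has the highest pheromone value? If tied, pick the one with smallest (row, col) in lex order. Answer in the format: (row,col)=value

Answer: (2,1)=2

Derivation:
Step 1: ant0:(2,0)->E->(2,1) | ant1:(0,3)->E->(0,4)
  grid max=2 at (2,1)
Step 2: ant0:(2,1)->N->(1,1) | ant1:(0,4)->S->(1,4)
  grid max=2 at (1,1)
Step 3: ant0:(1,1)->S->(2,1) | ant1:(1,4)->N->(0,4)
  grid max=2 at (2,1)
Step 4: ant0:(2,1)->N->(1,1) | ant1:(0,4)->S->(1,4)
  grid max=2 at (1,1)
Step 5: ant0:(1,1)->S->(2,1) | ant1:(1,4)->N->(0,4)
  grid max=2 at (2,1)
Final grid:
  0 0 0 0 1
  0 1 0 0 0
  0 2 0 0 0
  0 0 0 0 0
Max pheromone 2 at (2,1)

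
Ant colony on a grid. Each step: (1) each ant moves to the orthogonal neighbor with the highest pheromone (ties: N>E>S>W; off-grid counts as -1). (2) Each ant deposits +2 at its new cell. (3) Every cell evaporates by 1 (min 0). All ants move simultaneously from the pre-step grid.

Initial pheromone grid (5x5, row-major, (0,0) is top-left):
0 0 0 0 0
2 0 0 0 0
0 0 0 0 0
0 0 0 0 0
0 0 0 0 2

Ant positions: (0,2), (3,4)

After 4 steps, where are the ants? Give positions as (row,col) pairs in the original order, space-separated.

Step 1: ant0:(0,2)->E->(0,3) | ant1:(3,4)->S->(4,4)
  grid max=3 at (4,4)
Step 2: ant0:(0,3)->E->(0,4) | ant1:(4,4)->N->(3,4)
  grid max=2 at (4,4)
Step 3: ant0:(0,4)->S->(1,4) | ant1:(3,4)->S->(4,4)
  grid max=3 at (4,4)
Step 4: ant0:(1,4)->N->(0,4) | ant1:(4,4)->N->(3,4)
  grid max=2 at (4,4)

(0,4) (3,4)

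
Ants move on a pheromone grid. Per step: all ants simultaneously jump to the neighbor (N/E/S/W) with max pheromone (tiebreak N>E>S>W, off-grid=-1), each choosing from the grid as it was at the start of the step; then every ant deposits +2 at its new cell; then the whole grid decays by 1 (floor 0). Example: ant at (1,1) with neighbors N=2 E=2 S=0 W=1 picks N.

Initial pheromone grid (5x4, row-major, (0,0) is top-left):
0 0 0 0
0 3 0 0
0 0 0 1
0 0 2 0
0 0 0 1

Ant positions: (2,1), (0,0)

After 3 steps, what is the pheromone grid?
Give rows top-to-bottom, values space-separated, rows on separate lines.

After step 1: ants at (1,1),(0,1)
  0 1 0 0
  0 4 0 0
  0 0 0 0
  0 0 1 0
  0 0 0 0
After step 2: ants at (0,1),(1,1)
  0 2 0 0
  0 5 0 0
  0 0 0 0
  0 0 0 0
  0 0 0 0
After step 3: ants at (1,1),(0,1)
  0 3 0 0
  0 6 0 0
  0 0 0 0
  0 0 0 0
  0 0 0 0

0 3 0 0
0 6 0 0
0 0 0 0
0 0 0 0
0 0 0 0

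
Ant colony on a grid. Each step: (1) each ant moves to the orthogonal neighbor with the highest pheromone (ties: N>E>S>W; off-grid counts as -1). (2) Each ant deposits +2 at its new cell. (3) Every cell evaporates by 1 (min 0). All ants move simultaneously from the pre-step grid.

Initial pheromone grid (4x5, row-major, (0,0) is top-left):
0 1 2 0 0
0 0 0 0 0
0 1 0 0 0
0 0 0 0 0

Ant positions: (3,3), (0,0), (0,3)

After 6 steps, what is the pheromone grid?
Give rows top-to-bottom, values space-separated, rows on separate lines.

After step 1: ants at (2,3),(0,1),(0,2)
  0 2 3 0 0
  0 0 0 0 0
  0 0 0 1 0
  0 0 0 0 0
After step 2: ants at (1,3),(0,2),(0,1)
  0 3 4 0 0
  0 0 0 1 0
  0 0 0 0 0
  0 0 0 0 0
After step 3: ants at (0,3),(0,1),(0,2)
  0 4 5 1 0
  0 0 0 0 0
  0 0 0 0 0
  0 0 0 0 0
After step 4: ants at (0,2),(0,2),(0,1)
  0 5 8 0 0
  0 0 0 0 0
  0 0 0 0 0
  0 0 0 0 0
After step 5: ants at (0,1),(0,1),(0,2)
  0 8 9 0 0
  0 0 0 0 0
  0 0 0 0 0
  0 0 0 0 0
After step 6: ants at (0,2),(0,2),(0,1)
  0 9 12 0 0
  0 0 0 0 0
  0 0 0 0 0
  0 0 0 0 0

0 9 12 0 0
0 0 0 0 0
0 0 0 0 0
0 0 0 0 0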